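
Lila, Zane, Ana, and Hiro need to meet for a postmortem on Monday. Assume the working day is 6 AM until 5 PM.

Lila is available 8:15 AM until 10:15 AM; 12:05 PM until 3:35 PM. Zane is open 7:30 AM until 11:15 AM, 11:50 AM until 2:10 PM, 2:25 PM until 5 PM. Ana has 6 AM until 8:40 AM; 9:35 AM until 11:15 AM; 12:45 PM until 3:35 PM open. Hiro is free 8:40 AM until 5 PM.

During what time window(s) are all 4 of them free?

Lila ∩ Zane: 08:15-10:15, 12:05-14:10, 14:25-15:35.
Lila ∩ Zane ∩ Ana: 08:15-08:40, 09:35-10:15, 12:45-14:10, 14:25-15:35.
Lila ∩ Zane ∩ Ana ∩ Hiro: 09:35-10:15, 12:45-14:10, 14:25-15:35.
Those are the intersection windows.

09:35-10:15, 12:45-14:10, 14:25-15:35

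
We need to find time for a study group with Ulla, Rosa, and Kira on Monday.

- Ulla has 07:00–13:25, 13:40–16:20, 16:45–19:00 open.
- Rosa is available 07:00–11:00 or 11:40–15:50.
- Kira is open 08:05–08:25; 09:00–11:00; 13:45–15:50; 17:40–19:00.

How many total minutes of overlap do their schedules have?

265

Ulla ∩ Rosa: 07:00-11:00, 11:40-13:25, 13:40-15:50.
Ulla ∩ Rosa ∩ Kira: 08:05-08:25, 09:00-11:00, 13:45-15:50.
Summing the common windows: 20 + 120 + 125 = 265 minutes.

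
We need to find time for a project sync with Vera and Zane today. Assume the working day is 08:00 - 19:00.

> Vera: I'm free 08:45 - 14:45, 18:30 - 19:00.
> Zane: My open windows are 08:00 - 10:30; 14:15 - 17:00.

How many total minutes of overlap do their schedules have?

135

Vera ∩ Zane: 08:45-10:30, 14:15-14:45.
Summing the common windows: 105 + 30 = 135 minutes.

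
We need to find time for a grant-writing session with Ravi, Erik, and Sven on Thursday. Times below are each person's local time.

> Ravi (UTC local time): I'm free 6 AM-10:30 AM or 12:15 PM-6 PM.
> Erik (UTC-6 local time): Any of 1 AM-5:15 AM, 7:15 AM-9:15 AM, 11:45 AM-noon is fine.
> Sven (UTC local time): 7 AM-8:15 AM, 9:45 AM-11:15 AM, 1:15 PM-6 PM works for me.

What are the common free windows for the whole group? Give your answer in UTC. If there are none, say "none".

Ravi in UTC: 06:00-10:30, 12:15-18:00.
Erik in UTC: 07:00-11:15, 13:15-15:15, 17:45-18:00 (add 6h to convert from UTC-6).
Sven in UTC: 07:00-08:15, 09:45-11:15, 13:15-18:00.
Ravi ∩ Erik: 07:00-10:30, 13:15-15:15, 17:45-18:00.
Ravi ∩ Erik ∩ Sven: 07:00-08:15, 09:45-10:30, 13:15-15:15, 17:45-18:00.
So the common availability across everyone is 07:00-08:15, 09:45-10:30, 13:15-15:15, 17:45-18:00.

07:00-08:15, 09:45-10:30, 13:15-15:15, 17:45-18:00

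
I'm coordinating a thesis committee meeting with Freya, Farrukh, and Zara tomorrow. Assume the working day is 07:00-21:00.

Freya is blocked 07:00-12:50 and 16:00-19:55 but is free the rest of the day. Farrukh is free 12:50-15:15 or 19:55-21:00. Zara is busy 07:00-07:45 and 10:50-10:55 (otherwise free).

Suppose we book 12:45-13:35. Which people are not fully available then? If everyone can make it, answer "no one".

Farrukh, Freya

Freya free: 12:50-16:00, 19:55-21:00 (invert busy blocks within the working day).
Farrukh free: 12:50-15:15, 19:55-21:00.
Zara free: 07:45-10:50, 10:55-21:00 (invert busy blocks within the working day).
Freya: not fully free for 12:45-13:35. Farrukh: not fully free for 12:45-13:35. Zara: free for 12:45-13:35.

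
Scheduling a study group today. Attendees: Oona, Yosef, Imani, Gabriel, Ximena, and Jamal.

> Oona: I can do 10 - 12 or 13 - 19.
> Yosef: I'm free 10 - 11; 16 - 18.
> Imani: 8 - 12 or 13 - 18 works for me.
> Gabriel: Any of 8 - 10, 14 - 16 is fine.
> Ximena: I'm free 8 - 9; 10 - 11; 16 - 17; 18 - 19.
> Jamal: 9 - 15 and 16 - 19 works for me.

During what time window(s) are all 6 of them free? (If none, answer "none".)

Oona ∩ Yosef: 10:00-11:00, 16:00-18:00.
Oona ∩ Yosef ∩ Imani: 10:00-11:00, 16:00-18:00.
Oona ∩ Yosef ∩ Imani ∩ Gabriel: ∅.
Oona ∩ Yosef ∩ Imani ∩ Gabriel ∩ Ximena: ∅.
Oona ∩ Yosef ∩ Imani ∩ Gabriel ∩ Ximena ∩ Jamal: ∅.
There is no time when everyone is free.

none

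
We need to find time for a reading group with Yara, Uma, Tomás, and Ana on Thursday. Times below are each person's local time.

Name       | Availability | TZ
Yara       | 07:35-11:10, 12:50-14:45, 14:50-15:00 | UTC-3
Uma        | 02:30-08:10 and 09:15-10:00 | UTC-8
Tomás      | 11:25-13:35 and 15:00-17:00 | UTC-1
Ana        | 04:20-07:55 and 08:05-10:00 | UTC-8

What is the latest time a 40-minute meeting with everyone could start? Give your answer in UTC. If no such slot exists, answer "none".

Yara in UTC: 10:35-14:10, 15:50-17:45, 17:50-18:00 (add 3h to convert from UTC-3).
Uma in UTC: 10:30-16:10, 17:15-18:00 (add 8h to convert from UTC-8).
Tomás in UTC: 12:25-14:35, 16:00-18:00 (add 1h to convert from UTC-1).
Ana in UTC: 12:20-15:55, 16:05-18:00 (add 8h to convert from UTC-8).
Yara ∩ Uma: 10:35-14:10, 15:50-16:10, 17:15-17:45, 17:50-18:00.
Yara ∩ Uma ∩ Tomás: 12:25-14:10, 16:00-16:10, 17:15-17:45, 17:50-18:00.
Yara ∩ Uma ∩ Tomás ∩ Ana: 12:25-14:10, 16:05-16:10, 17:15-17:45, 17:50-18:00.
The last common window of at least 40 minutes is 12:25-14:10; a 40-minute meeting can start as late as 13:30 and still end by 14:10.

13:30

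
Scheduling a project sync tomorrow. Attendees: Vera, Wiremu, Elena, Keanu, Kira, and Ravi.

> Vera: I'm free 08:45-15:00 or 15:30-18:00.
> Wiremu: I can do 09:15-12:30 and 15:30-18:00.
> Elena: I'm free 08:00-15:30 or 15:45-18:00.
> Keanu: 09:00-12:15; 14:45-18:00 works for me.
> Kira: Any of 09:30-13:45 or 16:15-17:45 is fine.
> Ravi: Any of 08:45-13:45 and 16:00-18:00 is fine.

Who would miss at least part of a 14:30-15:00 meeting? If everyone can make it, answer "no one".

Vera: free for 14:30-15:00. Wiremu: not fully free for 14:30-15:00. Elena: free for 14:30-15:00. Keanu: not fully free for 14:30-15:00. Kira: not fully free for 14:30-15:00. Ravi: not fully free for 14:30-15:00.

Keanu, Kira, Ravi, Wiremu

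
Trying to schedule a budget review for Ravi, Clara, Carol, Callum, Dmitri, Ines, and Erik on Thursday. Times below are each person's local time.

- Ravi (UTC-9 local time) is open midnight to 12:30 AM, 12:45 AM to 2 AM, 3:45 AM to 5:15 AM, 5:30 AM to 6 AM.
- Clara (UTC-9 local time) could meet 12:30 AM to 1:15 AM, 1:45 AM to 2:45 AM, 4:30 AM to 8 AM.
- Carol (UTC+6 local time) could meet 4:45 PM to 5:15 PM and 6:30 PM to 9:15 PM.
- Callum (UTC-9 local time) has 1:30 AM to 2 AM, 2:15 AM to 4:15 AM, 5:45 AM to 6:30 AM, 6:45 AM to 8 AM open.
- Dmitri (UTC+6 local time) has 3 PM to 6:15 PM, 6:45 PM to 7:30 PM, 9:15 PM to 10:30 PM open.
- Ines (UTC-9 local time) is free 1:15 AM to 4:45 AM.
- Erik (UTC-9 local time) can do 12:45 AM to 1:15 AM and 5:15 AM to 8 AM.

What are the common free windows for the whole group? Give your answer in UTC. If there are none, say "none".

none

Ravi in UTC: 09:00-09:30, 09:45-11:00, 12:45-14:15, 14:30-15:00 (add 9h to convert from UTC-9).
Clara in UTC: 09:30-10:15, 10:45-11:45, 13:30-17:00 (add 9h to convert from UTC-9).
Carol in UTC: 10:45-11:15, 12:30-15:15 (subtract 6h to convert from UTC+6).
Callum in UTC: 10:30-11:00, 11:15-13:15, 14:45-15:30, 15:45-17:00 (add 9h to convert from UTC-9).
Dmitri in UTC: 09:00-12:15, 12:45-13:30, 15:15-16:30 (subtract 6h to convert from UTC+6).
Ines in UTC: 10:15-13:45 (add 9h to convert from UTC-9).
Erik in UTC: 09:45-10:15, 14:15-17:00 (add 9h to convert from UTC-9).
Ravi ∩ Clara: 09:45-10:15, 10:45-11:00, 13:30-14:15, 14:30-15:00.
Ravi ∩ Clara ∩ Carol: 10:45-11:00, 13:30-14:15, 14:30-15:00.
Ravi ∩ Clara ∩ Carol ∩ Callum: 10:45-11:00, 14:45-15:00.
Ravi ∩ Clara ∩ Carol ∩ Callum ∩ Dmitri: 10:45-11:00.
Ravi ∩ Clara ∩ Carol ∩ Callum ∩ Dmitri ∩ Ines: 10:45-11:00.
Ravi ∩ Clara ∩ Carol ∩ Callum ∩ Dmitri ∩ Ines ∩ Erik: ∅.
There is no time when everyone is free.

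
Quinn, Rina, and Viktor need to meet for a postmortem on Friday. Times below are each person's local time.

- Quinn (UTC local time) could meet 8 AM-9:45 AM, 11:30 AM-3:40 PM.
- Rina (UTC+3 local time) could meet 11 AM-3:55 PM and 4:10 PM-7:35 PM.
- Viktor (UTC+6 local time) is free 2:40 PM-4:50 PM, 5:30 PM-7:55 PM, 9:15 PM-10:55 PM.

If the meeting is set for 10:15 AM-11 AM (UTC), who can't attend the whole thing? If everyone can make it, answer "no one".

Quinn, Viktor

Quinn in UTC: 08:00-09:45, 11:30-15:40.
Rina in UTC: 08:00-12:55, 13:10-16:35 (subtract 3h to convert from UTC+3).
Viktor in UTC: 08:40-10:50, 11:30-13:55, 15:15-16:55 (subtract 6h to convert from UTC+6).
Quinn: not fully free for 10:15-11:00. Rina: free for 10:15-11:00. Viktor: not fully free for 10:15-11:00.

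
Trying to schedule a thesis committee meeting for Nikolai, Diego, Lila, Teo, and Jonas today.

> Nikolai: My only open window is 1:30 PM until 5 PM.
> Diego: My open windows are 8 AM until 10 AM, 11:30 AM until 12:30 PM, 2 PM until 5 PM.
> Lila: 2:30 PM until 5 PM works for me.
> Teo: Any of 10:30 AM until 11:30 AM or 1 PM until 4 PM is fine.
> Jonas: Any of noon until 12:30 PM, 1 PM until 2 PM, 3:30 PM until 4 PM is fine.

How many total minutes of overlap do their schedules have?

30

Nikolai ∩ Diego: 14:00-17:00.
Nikolai ∩ Diego ∩ Lila: 14:30-17:00.
Nikolai ∩ Diego ∩ Lila ∩ Teo: 14:30-16:00.
Nikolai ∩ Diego ∩ Lila ∩ Teo ∩ Jonas: 15:30-16:00.
So the common availability across everyone is 15:30-16:00.
That's a single block of 30 minutes.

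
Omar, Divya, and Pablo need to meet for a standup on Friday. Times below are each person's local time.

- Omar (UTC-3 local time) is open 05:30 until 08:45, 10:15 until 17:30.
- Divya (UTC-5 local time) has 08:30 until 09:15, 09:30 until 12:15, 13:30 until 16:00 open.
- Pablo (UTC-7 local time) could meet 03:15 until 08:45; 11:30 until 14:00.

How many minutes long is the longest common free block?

120

Omar in UTC: 08:30-11:45, 13:15-20:30 (add 3h to convert from UTC-3).
Divya in UTC: 13:30-14:15, 14:30-17:15, 18:30-21:00 (add 5h to convert from UTC-5).
Pablo in UTC: 10:15-15:45, 18:30-21:00 (add 7h to convert from UTC-7).
Omar ∩ Divya: 13:30-14:15, 14:30-17:15, 18:30-20:30.
Omar ∩ Divya ∩ Pablo: 13:30-14:15, 14:30-15:45, 18:30-20:30.
The longest is 18:30-20:30 at 120 minutes.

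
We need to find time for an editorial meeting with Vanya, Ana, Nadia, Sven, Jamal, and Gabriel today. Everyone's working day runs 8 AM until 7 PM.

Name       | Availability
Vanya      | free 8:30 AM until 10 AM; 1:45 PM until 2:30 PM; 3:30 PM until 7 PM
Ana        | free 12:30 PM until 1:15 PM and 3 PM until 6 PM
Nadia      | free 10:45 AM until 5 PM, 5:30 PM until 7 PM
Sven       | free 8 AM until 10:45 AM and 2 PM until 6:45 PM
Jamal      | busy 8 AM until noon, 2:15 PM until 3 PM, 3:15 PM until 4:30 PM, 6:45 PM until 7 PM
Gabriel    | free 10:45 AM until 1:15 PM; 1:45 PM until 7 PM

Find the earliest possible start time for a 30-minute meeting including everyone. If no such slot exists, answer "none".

16:30

Vanya free: 08:30-10:00, 13:45-14:30, 15:30-19:00.
Ana free: 12:30-13:15, 15:00-18:00.
Nadia free: 10:45-17:00, 17:30-19:00.
Sven free: 08:00-10:45, 14:00-18:45.
Jamal free: 12:00-14:15, 15:00-15:15, 16:30-18:45 (invert busy blocks within the working day).
Gabriel free: 10:45-13:15, 13:45-19:00.
Vanya ∩ Ana: 15:30-18:00.
Vanya ∩ Ana ∩ Nadia: 15:30-17:00, 17:30-18:00.
Vanya ∩ Ana ∩ Nadia ∩ Sven: 15:30-17:00, 17:30-18:00.
Vanya ∩ Ana ∩ Nadia ∩ Sven ∩ Jamal: 16:30-17:00, 17:30-18:00.
Vanya ∩ Ana ∩ Nadia ∩ Sven ∩ Jamal ∩ Gabriel: 16:30-17:00, 17:30-18:00.
The first common window of at least 30 minutes is 16:30-17:00, so the earliest start is 16:30.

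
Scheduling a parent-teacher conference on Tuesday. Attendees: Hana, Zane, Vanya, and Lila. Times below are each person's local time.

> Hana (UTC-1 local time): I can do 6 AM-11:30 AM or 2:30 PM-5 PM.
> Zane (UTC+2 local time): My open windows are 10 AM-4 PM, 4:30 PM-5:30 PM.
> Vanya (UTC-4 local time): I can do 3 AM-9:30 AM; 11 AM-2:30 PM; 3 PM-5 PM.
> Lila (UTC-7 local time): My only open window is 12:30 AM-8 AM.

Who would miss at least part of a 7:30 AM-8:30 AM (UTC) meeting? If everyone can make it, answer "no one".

Hana in UTC: 07:00-12:30, 15:30-18:00 (add 1h to convert from UTC-1).
Zane in UTC: 08:00-14:00, 14:30-15:30 (subtract 2h to convert from UTC+2).
Vanya in UTC: 07:00-13:30, 15:00-18:30, 19:00-21:00 (add 4h to convert from UTC-4).
Lila in UTC: 07:30-15:00 (add 7h to convert from UTC-7).
Hana: free for 07:30-08:30. Zane: not fully free for 07:30-08:30. Vanya: free for 07:30-08:30. Lila: free for 07:30-08:30.

Zane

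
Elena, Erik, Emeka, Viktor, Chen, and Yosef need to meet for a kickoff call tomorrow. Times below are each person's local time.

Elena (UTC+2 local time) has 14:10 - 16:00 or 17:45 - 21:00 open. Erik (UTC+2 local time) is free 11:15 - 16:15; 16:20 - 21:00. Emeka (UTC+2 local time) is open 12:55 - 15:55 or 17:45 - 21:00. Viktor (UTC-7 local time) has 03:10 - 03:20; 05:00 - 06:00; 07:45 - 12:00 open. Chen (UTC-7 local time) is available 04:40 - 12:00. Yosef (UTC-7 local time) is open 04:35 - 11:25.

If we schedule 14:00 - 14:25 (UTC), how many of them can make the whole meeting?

2

Elena in UTC: 12:10-14:00, 15:45-19:00 (subtract 2h to convert from UTC+2).
Erik in UTC: 09:15-14:15, 14:20-19:00 (subtract 2h to convert from UTC+2).
Emeka in UTC: 10:55-13:55, 15:45-19:00 (subtract 2h to convert from UTC+2).
Viktor in UTC: 10:10-10:20, 12:00-13:00, 14:45-19:00 (add 7h to convert from UTC-7).
Chen in UTC: 11:40-19:00 (add 7h to convert from UTC-7).
Yosef in UTC: 11:35-18:25 (add 7h to convert from UTC-7).
Chen and Yosef can make the full 14:00-14:25 slot — that's 2.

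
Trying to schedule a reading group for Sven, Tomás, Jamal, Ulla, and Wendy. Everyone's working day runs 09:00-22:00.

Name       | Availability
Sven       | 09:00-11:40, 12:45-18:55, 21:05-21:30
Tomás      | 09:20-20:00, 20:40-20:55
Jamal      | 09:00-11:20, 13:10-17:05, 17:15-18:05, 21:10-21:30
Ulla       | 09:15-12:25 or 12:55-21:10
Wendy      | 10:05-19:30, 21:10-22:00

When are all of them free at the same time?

10:05-11:20, 13:10-17:05, 17:15-18:05

Sven ∩ Tomás: 09:20-11:40, 12:45-18:55.
Sven ∩ Tomás ∩ Jamal: 09:20-11:20, 13:10-17:05, 17:15-18:05.
Sven ∩ Tomás ∩ Jamal ∩ Ulla: 09:20-11:20, 13:10-17:05, 17:15-18:05.
Sven ∩ Tomás ∩ Jamal ∩ Ulla ∩ Wendy: 10:05-11:20, 13:10-17:05, 17:15-18:05.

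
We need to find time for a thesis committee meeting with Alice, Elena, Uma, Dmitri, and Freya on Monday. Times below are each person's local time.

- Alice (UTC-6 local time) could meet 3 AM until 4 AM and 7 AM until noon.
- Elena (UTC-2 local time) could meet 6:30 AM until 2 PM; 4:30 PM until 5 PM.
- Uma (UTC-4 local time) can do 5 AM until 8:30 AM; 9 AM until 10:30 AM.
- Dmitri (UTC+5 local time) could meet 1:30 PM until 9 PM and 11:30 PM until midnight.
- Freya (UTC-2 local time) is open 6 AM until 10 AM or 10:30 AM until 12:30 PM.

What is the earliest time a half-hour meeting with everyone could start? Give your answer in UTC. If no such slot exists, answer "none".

Alice in UTC: 09:00-10:00, 13:00-18:00 (add 6h to convert from UTC-6).
Elena in UTC: 08:30-16:00, 18:30-19:00 (add 2h to convert from UTC-2).
Uma in UTC: 09:00-12:30, 13:00-14:30 (add 4h to convert from UTC-4).
Dmitri in UTC: 08:30-16:00, 18:30-19:00 (subtract 5h to convert from UTC+5).
Freya in UTC: 08:00-12:00, 12:30-14:30 (add 2h to convert from UTC-2).
Alice ∩ Elena: 09:00-10:00, 13:00-16:00.
Alice ∩ Elena ∩ Uma: 09:00-10:00, 13:00-14:30.
Alice ∩ Elena ∩ Uma ∩ Dmitri: 09:00-10:00, 13:00-14:30.
Alice ∩ Elena ∩ Uma ∩ Dmitri ∩ Freya: 09:00-10:00, 13:00-14:30.
Those are the intersection windows.
The first common window of at least 30 minutes is 09:00-10:00, so the earliest start is 09:00.

09:00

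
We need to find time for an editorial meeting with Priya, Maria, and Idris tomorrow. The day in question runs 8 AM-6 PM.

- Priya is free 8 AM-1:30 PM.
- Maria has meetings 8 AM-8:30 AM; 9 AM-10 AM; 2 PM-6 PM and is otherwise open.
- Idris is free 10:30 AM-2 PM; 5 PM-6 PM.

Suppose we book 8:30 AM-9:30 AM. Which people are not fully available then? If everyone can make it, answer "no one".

Priya free: 08:00-13:30.
Maria free: 08:30-09:00, 10:00-14:00 (invert busy blocks within the working day).
Idris free: 10:30-14:00, 17:00-18:00.
Priya: free for 08:30-09:30. Maria: not fully free for 08:30-09:30. Idris: not fully free for 08:30-09:30.

Idris, Maria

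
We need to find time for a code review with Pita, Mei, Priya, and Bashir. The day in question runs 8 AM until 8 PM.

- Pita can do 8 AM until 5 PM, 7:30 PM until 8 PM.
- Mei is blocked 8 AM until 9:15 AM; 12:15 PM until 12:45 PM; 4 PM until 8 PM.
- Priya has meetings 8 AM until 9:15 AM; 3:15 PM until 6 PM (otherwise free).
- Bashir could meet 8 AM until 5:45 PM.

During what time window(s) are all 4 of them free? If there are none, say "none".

09:15-12:15, 12:45-15:15

Pita free: 08:00-17:00, 19:30-20:00.
Mei free: 09:15-12:15, 12:45-16:00 (invert busy blocks within the working day).
Priya free: 09:15-15:15, 18:00-20:00 (invert busy blocks within the working day).
Bashir free: 08:00-17:45.
Pita ∩ Mei: 09:15-12:15, 12:45-16:00.
Pita ∩ Mei ∩ Priya: 09:15-12:15, 12:45-15:15.
Pita ∩ Mei ∩ Priya ∩ Bashir: 09:15-12:15, 12:45-15:15.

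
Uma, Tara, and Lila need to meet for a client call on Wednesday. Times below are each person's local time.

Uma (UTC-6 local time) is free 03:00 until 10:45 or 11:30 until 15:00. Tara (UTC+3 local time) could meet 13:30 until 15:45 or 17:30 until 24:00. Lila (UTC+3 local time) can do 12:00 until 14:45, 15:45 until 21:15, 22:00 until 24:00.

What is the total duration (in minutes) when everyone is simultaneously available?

375

Uma in UTC: 09:00-16:45, 17:30-21:00 (add 6h to convert from UTC-6).
Tara in UTC: 10:30-12:45, 14:30-21:00 (subtract 3h to convert from UTC+3).
Lila in UTC: 09:00-11:45, 12:45-18:15, 19:00-21:00 (subtract 3h to convert from UTC+3).
Uma ∩ Tara: 10:30-12:45, 14:30-16:45, 17:30-21:00.
Uma ∩ Tara ∩ Lila: 10:30-11:45, 14:30-16:45, 17:30-18:15, 19:00-21:00.
Summing the common windows: 75 + 135 + 45 + 120 = 375 minutes.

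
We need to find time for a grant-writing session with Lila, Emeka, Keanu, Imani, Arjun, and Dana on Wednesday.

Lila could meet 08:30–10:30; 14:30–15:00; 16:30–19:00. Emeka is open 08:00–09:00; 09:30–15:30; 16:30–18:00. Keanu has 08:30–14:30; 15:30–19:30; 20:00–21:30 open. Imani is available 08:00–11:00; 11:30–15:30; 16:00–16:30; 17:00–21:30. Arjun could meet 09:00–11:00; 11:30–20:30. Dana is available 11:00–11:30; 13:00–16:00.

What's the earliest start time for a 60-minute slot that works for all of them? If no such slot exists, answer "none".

Lila ∩ Emeka: 08:30-09:00, 09:30-10:30, 14:30-15:00, 16:30-18:00.
Lila ∩ Emeka ∩ Keanu: 08:30-09:00, 09:30-10:30, 16:30-18:00.
Lila ∩ Emeka ∩ Keanu ∩ Imani: 08:30-09:00, 09:30-10:30, 17:00-18:00.
Lila ∩ Emeka ∩ Keanu ∩ Imani ∩ Arjun: 09:30-10:30, 17:00-18:00.
Lila ∩ Emeka ∩ Keanu ∩ Imani ∩ Arjun ∩ Dana: ∅.
There is no time when everyone is free.
No common window is at least 60 minutes long.

none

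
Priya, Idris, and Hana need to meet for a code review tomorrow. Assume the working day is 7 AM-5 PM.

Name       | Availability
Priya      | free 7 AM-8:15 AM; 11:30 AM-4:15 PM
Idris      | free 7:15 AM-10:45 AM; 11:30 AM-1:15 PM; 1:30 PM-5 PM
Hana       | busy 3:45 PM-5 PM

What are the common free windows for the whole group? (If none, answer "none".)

07:15-08:15, 11:30-13:15, 13:30-15:45

Priya free: 07:00-08:15, 11:30-16:15.
Idris free: 07:15-10:45, 11:30-13:15, 13:30-17:00.
Hana free: 07:00-15:45 (invert busy blocks within the working day).
Priya ∩ Idris: 07:15-08:15, 11:30-13:15, 13:30-16:15.
Priya ∩ Idris ∩ Hana: 07:15-08:15, 11:30-13:15, 13:30-15:45.
Those are the intersection windows.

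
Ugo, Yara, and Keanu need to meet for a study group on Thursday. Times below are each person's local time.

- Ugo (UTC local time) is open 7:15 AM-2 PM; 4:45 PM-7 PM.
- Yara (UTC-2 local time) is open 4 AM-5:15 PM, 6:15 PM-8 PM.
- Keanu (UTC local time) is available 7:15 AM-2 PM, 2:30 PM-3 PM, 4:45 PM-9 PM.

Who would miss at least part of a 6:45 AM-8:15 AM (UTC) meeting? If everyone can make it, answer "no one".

Ugo in UTC: 07:15-14:00, 16:45-19:00.
Yara in UTC: 06:00-19:15, 20:15-22:00 (add 2h to convert from UTC-2).
Keanu in UTC: 07:15-14:00, 14:30-15:00, 16:45-21:00.
Ugo: not fully free for 06:45-08:15. Yara: free for 06:45-08:15. Keanu: not fully free for 06:45-08:15.

Keanu, Ugo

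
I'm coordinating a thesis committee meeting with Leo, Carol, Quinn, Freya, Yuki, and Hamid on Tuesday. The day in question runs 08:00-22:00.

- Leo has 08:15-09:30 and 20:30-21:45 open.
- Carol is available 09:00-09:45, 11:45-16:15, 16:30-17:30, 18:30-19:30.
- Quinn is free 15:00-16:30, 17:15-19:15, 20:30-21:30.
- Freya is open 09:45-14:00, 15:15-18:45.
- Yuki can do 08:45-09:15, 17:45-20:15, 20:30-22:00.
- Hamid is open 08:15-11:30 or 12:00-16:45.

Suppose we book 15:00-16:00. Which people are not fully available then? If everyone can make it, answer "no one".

Freya, Leo, Yuki

Leo: not fully free for 15:00-16:00. Carol: free for 15:00-16:00. Quinn: free for 15:00-16:00. Freya: not fully free for 15:00-16:00. Yuki: not fully free for 15:00-16:00. Hamid: free for 15:00-16:00.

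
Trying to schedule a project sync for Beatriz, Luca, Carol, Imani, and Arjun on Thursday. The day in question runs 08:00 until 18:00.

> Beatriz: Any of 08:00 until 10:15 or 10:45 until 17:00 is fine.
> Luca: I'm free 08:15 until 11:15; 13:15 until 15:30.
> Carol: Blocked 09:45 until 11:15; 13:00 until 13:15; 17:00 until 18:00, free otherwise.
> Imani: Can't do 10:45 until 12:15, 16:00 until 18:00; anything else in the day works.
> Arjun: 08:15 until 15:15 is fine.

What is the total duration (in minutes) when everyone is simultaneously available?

Beatriz free: 08:00-10:15, 10:45-17:00.
Luca free: 08:15-11:15, 13:15-15:30.
Carol free: 08:00-09:45, 11:15-13:00, 13:15-17:00 (invert busy blocks within the working day).
Imani free: 08:00-10:45, 12:15-16:00 (invert busy blocks within the working day).
Arjun free: 08:15-15:15.
Beatriz ∩ Luca: 08:15-10:15, 10:45-11:15, 13:15-15:30.
Beatriz ∩ Luca ∩ Carol: 08:15-09:45, 13:15-15:30.
Beatriz ∩ Luca ∩ Carol ∩ Imani: 08:15-09:45, 13:15-15:30.
Beatriz ∩ Luca ∩ Carol ∩ Imani ∩ Arjun: 08:15-09:45, 13:15-15:15.
Summing the common windows: 90 + 120 = 210 minutes.

210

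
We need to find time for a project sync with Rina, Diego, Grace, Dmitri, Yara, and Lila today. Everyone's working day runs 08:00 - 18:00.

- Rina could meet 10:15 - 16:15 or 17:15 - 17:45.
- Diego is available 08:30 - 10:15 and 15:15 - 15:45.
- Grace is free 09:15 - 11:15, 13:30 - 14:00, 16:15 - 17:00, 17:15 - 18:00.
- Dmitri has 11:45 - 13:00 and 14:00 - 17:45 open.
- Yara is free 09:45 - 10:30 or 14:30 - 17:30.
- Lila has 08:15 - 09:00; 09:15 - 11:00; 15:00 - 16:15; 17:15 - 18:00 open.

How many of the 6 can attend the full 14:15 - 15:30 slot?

2

Rina and Dmitri can make the full 14:15-15:30 slot — that's 2.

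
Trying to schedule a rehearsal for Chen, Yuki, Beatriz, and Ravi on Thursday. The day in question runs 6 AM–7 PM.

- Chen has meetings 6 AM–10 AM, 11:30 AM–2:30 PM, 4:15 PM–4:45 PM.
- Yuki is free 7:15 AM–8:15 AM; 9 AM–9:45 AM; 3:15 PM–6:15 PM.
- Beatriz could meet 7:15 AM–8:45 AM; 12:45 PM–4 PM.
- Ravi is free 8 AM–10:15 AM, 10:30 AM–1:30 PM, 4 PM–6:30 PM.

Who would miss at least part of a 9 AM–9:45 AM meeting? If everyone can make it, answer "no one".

Beatriz, Chen

Chen free: 10:00-11:30, 14:30-16:15, 16:45-19:00 (invert busy blocks within the working day).
Yuki free: 07:15-08:15, 09:00-09:45, 15:15-18:15.
Beatriz free: 07:15-08:45, 12:45-16:00.
Ravi free: 08:00-10:15, 10:30-13:30, 16:00-18:30.
Chen: not fully free for 09:00-09:45. Yuki: free for 09:00-09:45. Beatriz: not fully free for 09:00-09:45. Ravi: free for 09:00-09:45.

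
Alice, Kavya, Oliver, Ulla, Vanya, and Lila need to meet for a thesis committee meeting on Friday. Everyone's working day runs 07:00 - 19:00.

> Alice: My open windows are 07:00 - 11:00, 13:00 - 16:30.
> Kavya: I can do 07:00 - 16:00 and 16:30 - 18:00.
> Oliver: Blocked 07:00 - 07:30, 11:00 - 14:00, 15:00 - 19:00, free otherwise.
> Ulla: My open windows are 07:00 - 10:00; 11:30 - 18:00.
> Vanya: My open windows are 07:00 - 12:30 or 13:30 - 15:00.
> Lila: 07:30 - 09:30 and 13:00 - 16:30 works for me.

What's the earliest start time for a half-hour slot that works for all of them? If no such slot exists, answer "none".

07:30

Alice free: 07:00-11:00, 13:00-16:30.
Kavya free: 07:00-16:00, 16:30-18:00.
Oliver free: 07:30-11:00, 14:00-15:00 (invert busy blocks within the working day).
Ulla free: 07:00-10:00, 11:30-18:00.
Vanya free: 07:00-12:30, 13:30-15:00.
Lila free: 07:30-09:30, 13:00-16:30.
Alice ∩ Kavya: 07:00-11:00, 13:00-16:00.
Alice ∩ Kavya ∩ Oliver: 07:30-11:00, 14:00-15:00.
Alice ∩ Kavya ∩ Oliver ∩ Ulla: 07:30-10:00, 14:00-15:00.
Alice ∩ Kavya ∩ Oliver ∩ Ulla ∩ Vanya: 07:30-10:00, 14:00-15:00.
Alice ∩ Kavya ∩ Oliver ∩ Ulla ∩ Vanya ∩ Lila: 07:30-09:30, 14:00-15:00.
So the common availability across everyone is 07:30-09:30, 14:00-15:00.
The first common window of at least 30 minutes is 07:30-09:30, so the earliest start is 07:30.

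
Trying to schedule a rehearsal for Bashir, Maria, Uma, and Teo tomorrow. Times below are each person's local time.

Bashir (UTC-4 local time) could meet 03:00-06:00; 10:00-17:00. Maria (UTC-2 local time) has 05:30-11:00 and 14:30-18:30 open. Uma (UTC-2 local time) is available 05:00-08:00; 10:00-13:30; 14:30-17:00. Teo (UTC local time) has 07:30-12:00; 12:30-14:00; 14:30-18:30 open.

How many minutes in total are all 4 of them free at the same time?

270

Bashir in UTC: 07:00-10:00, 14:00-21:00 (add 4h to convert from UTC-4).
Maria in UTC: 07:30-13:00, 16:30-20:30 (add 2h to convert from UTC-2).
Uma in UTC: 07:00-10:00, 12:00-15:30, 16:30-19:00 (add 2h to convert from UTC-2).
Teo in UTC: 07:30-12:00, 12:30-14:00, 14:30-18:30.
Bashir ∩ Maria: 07:30-10:00, 16:30-20:30.
Bashir ∩ Maria ∩ Uma: 07:30-10:00, 16:30-19:00.
Bashir ∩ Maria ∩ Uma ∩ Teo: 07:30-10:00, 16:30-18:30.
Summing the common windows: 150 + 120 = 270 minutes.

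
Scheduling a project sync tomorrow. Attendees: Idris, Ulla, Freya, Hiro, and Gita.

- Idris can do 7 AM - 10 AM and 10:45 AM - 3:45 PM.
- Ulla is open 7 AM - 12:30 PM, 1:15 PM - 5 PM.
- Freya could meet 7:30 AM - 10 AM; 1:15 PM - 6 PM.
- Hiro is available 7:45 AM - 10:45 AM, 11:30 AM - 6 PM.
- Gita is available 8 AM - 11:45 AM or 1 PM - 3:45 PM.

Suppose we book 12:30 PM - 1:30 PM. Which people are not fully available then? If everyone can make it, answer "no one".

Idris: free for 12:30-13:30. Ulla: not fully free for 12:30-13:30. Freya: not fully free for 12:30-13:30. Hiro: free for 12:30-13:30. Gita: not fully free for 12:30-13:30.

Freya, Gita, Ulla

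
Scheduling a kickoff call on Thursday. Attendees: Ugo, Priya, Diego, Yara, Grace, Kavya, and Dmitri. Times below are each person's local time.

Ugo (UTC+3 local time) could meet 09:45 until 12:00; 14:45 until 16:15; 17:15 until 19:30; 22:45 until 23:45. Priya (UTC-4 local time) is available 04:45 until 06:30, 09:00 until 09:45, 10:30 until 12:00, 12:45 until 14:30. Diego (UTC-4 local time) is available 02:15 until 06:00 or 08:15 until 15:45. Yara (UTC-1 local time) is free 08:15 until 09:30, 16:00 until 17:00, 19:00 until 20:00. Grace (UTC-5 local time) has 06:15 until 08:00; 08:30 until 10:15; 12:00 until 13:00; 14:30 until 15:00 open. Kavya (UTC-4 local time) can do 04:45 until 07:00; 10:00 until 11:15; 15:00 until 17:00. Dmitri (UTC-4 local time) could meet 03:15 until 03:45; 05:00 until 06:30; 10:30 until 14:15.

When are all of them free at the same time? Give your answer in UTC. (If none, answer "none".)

none

Ugo in UTC: 06:45-09:00, 11:45-13:15, 14:15-16:30, 19:45-20:45 (subtract 3h to convert from UTC+3).
Priya in UTC: 08:45-10:30, 13:00-13:45, 14:30-16:00, 16:45-18:30 (add 4h to convert from UTC-4).
Diego in UTC: 06:15-10:00, 12:15-19:45 (add 4h to convert from UTC-4).
Yara in UTC: 09:15-10:30, 17:00-18:00, 20:00-21:00 (add 1h to convert from UTC-1).
Grace in UTC: 11:15-13:00, 13:30-15:15, 17:00-18:00, 19:30-20:00 (add 5h to convert from UTC-5).
Kavya in UTC: 08:45-11:00, 14:00-15:15, 19:00-21:00 (add 4h to convert from UTC-4).
Dmitri in UTC: 07:15-07:45, 09:00-10:30, 14:30-18:15 (add 4h to convert from UTC-4).
Ugo ∩ Priya: 08:45-09:00, 13:00-13:15, 14:30-16:00.
Ugo ∩ Priya ∩ Diego: 08:45-09:00, 13:00-13:15, 14:30-16:00.
Ugo ∩ Priya ∩ Diego ∩ Yara: ∅.
Ugo ∩ Priya ∩ Diego ∩ Yara ∩ Grace: ∅.
Ugo ∩ Priya ∩ Diego ∩ Yara ∩ Grace ∩ Kavya: ∅.
Ugo ∩ Priya ∩ Diego ∩ Yara ∩ Grace ∩ Kavya ∩ Dmitri: ∅.
There is no time when everyone is free.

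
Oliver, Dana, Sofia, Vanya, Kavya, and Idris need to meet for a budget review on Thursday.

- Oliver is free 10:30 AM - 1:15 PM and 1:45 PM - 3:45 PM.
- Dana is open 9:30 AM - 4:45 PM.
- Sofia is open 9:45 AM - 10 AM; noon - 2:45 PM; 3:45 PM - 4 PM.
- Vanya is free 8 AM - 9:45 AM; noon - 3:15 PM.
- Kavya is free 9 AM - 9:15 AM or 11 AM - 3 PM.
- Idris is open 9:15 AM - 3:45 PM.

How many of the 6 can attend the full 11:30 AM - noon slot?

Oliver, Dana, Kavya, and Idris can make the full 11:30-12:00 slot — that's 4.

4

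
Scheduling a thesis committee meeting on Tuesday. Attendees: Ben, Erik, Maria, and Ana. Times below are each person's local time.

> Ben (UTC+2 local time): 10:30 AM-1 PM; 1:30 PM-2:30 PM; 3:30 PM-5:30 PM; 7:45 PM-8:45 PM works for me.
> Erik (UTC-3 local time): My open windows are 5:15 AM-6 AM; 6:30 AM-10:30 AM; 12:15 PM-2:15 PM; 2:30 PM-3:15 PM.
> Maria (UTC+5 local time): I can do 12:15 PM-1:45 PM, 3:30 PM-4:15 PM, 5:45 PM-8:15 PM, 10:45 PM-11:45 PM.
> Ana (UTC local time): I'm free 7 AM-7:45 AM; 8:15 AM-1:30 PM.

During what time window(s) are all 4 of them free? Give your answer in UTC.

Ben in UTC: 08:30-11:00, 11:30-12:30, 13:30-15:30, 17:45-18:45 (subtract 2h to convert from UTC+2).
Erik in UTC: 08:15-09:00, 09:30-13:30, 15:15-17:15, 17:30-18:15 (add 3h to convert from UTC-3).
Maria in UTC: 07:15-08:45, 10:30-11:15, 12:45-15:15, 17:45-18:45 (subtract 5h to convert from UTC+5).
Ana in UTC: 07:00-07:45, 08:15-13:30.
Ben ∩ Erik: 08:30-09:00, 09:30-11:00, 11:30-12:30, 15:15-15:30, 17:45-18:15.
Ben ∩ Erik ∩ Maria: 08:30-08:45, 10:30-11:00, 17:45-18:15.
Ben ∩ Erik ∩ Maria ∩ Ana: 08:30-08:45, 10:30-11:00.

08:30-08:45, 10:30-11:00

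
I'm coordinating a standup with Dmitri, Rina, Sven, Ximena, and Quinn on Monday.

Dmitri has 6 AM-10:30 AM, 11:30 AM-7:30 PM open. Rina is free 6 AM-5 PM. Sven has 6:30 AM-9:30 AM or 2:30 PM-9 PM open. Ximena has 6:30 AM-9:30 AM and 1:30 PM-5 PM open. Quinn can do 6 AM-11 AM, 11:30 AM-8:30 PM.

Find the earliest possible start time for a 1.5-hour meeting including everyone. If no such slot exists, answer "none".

06:30

Dmitri ∩ Rina: 06:00-10:30, 11:30-17:00.
Dmitri ∩ Rina ∩ Sven: 06:30-09:30, 14:30-17:00.
Dmitri ∩ Rina ∩ Sven ∩ Ximena: 06:30-09:30, 14:30-17:00.
Dmitri ∩ Rina ∩ Sven ∩ Ximena ∩ Quinn: 06:30-09:30, 14:30-17:00.
The first common window of at least 90 minutes is 06:30-09:30, so the earliest start is 06:30.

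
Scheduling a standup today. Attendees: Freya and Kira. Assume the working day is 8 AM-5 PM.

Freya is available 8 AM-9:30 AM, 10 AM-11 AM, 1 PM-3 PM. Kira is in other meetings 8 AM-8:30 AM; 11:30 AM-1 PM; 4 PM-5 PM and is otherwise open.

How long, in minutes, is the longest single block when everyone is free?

Freya free: 08:00-09:30, 10:00-11:00, 13:00-15:00.
Kira free: 08:30-11:30, 13:00-16:00 (invert busy blocks within the working day).
Freya ∩ Kira: 08:30-09:30, 10:00-11:00, 13:00-15:00.
The longest is 13:00-15:00 at 120 minutes.

120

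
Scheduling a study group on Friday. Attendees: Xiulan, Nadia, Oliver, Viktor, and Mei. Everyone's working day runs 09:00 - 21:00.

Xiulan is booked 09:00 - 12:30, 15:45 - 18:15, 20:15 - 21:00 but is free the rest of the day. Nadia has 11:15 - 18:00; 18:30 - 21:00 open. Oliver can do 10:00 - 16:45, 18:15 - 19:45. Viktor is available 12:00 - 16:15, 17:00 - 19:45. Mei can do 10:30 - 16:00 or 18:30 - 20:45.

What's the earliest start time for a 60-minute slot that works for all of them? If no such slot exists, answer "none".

Xiulan free: 12:30-15:45, 18:15-20:15 (invert busy blocks within the working day).
Nadia free: 11:15-18:00, 18:30-21:00.
Oliver free: 10:00-16:45, 18:15-19:45.
Viktor free: 12:00-16:15, 17:00-19:45.
Mei free: 10:30-16:00, 18:30-20:45.
Xiulan ∩ Nadia: 12:30-15:45, 18:30-20:15.
Xiulan ∩ Nadia ∩ Oliver: 12:30-15:45, 18:30-19:45.
Xiulan ∩ Nadia ∩ Oliver ∩ Viktor: 12:30-15:45, 18:30-19:45.
Xiulan ∩ Nadia ∩ Oliver ∩ Viktor ∩ Mei: 12:30-15:45, 18:30-19:45.
So the common availability across everyone is 12:30-15:45, 18:30-19:45.
The first common window of at least 60 minutes is 12:30-15:45, so the earliest start is 12:30.

12:30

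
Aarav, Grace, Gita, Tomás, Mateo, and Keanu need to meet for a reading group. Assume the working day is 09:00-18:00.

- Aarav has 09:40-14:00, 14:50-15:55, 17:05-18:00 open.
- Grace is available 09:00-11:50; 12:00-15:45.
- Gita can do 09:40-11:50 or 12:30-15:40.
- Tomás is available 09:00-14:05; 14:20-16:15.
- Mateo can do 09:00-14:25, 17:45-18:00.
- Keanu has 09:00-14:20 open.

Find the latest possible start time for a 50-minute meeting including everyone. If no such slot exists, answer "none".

Aarav ∩ Grace: 09:40-11:50, 12:00-14:00, 14:50-15:45.
Aarav ∩ Grace ∩ Gita: 09:40-11:50, 12:30-14:00, 14:50-15:40.
Aarav ∩ Grace ∩ Gita ∩ Tomás: 09:40-11:50, 12:30-14:00, 14:50-15:40.
Aarav ∩ Grace ∩ Gita ∩ Tomás ∩ Mateo: 09:40-11:50, 12:30-14:00.
Aarav ∩ Grace ∩ Gita ∩ Tomás ∩ Mateo ∩ Keanu: 09:40-11:50, 12:30-14:00.
Those are the intersection windows.
The last common window of at least 50 minutes is 12:30-14:00; a 50-minute meeting can start as late as 13:10 and still end by 14:00.

13:10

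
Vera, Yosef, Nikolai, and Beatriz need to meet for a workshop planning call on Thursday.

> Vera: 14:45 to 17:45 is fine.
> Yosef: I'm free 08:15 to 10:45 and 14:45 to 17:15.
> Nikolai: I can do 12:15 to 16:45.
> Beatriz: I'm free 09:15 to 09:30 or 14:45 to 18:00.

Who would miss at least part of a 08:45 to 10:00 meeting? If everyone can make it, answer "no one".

Vera: not fully free for 08:45-10:00. Yosef: free for 08:45-10:00. Nikolai: not fully free for 08:45-10:00. Beatriz: not fully free for 08:45-10:00.

Beatriz, Nikolai, Vera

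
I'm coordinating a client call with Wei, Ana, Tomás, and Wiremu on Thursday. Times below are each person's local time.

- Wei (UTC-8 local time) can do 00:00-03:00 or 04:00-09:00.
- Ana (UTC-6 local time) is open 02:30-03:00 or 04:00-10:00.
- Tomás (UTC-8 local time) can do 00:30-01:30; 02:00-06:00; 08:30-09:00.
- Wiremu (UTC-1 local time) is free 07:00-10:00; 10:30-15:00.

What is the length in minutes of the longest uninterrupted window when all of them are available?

Wei in UTC: 08:00-11:00, 12:00-17:00 (add 8h to convert from UTC-8).
Ana in UTC: 08:30-09:00, 10:00-16:00 (add 6h to convert from UTC-6).
Tomás in UTC: 08:30-09:30, 10:00-14:00, 16:30-17:00 (add 8h to convert from UTC-8).
Wiremu in UTC: 08:00-11:00, 11:30-16:00 (add 1h to convert from UTC-1).
Wei ∩ Ana: 08:30-09:00, 10:00-11:00, 12:00-16:00.
Wei ∩ Ana ∩ Tomás: 08:30-09:00, 10:00-11:00, 12:00-14:00.
Wei ∩ Ana ∩ Tomás ∩ Wiremu: 08:30-09:00, 10:00-11:00, 12:00-14:00.
The longest is 12:00-14:00 at 120 minutes.

120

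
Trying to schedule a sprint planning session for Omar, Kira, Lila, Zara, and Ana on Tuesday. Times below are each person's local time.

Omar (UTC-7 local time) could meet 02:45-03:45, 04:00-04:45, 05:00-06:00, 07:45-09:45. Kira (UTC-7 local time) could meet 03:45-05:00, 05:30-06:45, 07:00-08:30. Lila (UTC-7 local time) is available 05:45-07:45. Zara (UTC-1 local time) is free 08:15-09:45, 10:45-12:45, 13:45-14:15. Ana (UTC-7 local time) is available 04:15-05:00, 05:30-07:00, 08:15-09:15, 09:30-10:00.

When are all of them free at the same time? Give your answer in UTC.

12:45-13:00

Omar in UTC: 09:45-10:45, 11:00-11:45, 12:00-13:00, 14:45-16:45 (add 7h to convert from UTC-7).
Kira in UTC: 10:45-12:00, 12:30-13:45, 14:00-15:30 (add 7h to convert from UTC-7).
Lila in UTC: 12:45-14:45 (add 7h to convert from UTC-7).
Zara in UTC: 09:15-10:45, 11:45-13:45, 14:45-15:15 (add 1h to convert from UTC-1).
Ana in UTC: 11:15-12:00, 12:30-14:00, 15:15-16:15, 16:30-17:00 (add 7h to convert from UTC-7).
Omar ∩ Kira: 11:00-11:45, 12:30-13:00, 14:45-15:30.
Omar ∩ Kira ∩ Lila: 12:45-13:00.
Omar ∩ Kira ∩ Lila ∩ Zara: 12:45-13:00.
Omar ∩ Kira ∩ Lila ∩ Zara ∩ Ana: 12:45-13:00.
Those are the intersection windows.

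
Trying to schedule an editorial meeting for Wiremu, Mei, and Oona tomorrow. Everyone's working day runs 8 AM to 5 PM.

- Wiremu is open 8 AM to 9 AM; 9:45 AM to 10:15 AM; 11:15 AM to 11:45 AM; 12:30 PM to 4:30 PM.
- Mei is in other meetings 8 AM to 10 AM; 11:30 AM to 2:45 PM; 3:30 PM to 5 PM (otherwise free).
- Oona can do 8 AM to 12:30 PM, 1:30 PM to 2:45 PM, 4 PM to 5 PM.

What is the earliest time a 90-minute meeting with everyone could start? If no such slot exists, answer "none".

Wiremu free: 08:00-09:00, 09:45-10:15, 11:15-11:45, 12:30-16:30.
Mei free: 10:00-11:30, 14:45-15:30 (invert busy blocks within the working day).
Oona free: 08:00-12:30, 13:30-14:45, 16:00-17:00.
Wiremu ∩ Mei: 10:00-10:15, 11:15-11:30, 14:45-15:30.
Wiremu ∩ Mei ∩ Oona: 10:00-10:15, 11:15-11:30.
No common window is at least 90 minutes long.

none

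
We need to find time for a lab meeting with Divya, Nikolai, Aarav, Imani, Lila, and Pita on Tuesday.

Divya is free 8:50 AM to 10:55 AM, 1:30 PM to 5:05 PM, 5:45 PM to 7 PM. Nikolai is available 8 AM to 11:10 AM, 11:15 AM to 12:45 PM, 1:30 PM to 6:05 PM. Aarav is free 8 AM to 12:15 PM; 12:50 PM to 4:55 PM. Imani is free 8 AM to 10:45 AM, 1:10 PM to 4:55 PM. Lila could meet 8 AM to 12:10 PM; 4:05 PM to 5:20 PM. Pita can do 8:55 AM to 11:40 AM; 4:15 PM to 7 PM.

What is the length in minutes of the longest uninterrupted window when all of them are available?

110

Divya ∩ Nikolai: 08:50-10:55, 13:30-17:05, 17:45-18:05.
Divya ∩ Nikolai ∩ Aarav: 08:50-10:55, 13:30-16:55.
Divya ∩ Nikolai ∩ Aarav ∩ Imani: 08:50-10:45, 13:30-16:55.
Divya ∩ Nikolai ∩ Aarav ∩ Imani ∩ Lila: 08:50-10:45, 16:05-16:55.
Divya ∩ Nikolai ∩ Aarav ∩ Imani ∩ Lila ∩ Pita: 08:55-10:45, 16:15-16:55.
Those are the intersection windows.
The longest is 08:55-10:45 at 110 minutes.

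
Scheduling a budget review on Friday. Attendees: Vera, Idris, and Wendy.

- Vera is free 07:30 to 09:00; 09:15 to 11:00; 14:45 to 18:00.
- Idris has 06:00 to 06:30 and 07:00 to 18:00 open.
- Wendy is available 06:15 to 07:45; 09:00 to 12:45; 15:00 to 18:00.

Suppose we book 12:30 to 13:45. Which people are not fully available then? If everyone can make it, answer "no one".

Vera, Wendy

Vera: not fully free for 12:30-13:45. Idris: free for 12:30-13:45. Wendy: not fully free for 12:30-13:45.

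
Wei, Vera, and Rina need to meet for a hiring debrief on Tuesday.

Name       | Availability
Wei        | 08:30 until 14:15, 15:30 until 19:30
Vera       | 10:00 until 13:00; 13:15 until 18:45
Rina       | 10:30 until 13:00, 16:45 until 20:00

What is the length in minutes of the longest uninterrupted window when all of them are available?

Wei ∩ Vera: 10:00-13:00, 13:15-14:15, 15:30-18:45.
Wei ∩ Vera ∩ Rina: 10:30-13:00, 16:45-18:45.
The longest is 10:30-13:00 at 150 minutes.

150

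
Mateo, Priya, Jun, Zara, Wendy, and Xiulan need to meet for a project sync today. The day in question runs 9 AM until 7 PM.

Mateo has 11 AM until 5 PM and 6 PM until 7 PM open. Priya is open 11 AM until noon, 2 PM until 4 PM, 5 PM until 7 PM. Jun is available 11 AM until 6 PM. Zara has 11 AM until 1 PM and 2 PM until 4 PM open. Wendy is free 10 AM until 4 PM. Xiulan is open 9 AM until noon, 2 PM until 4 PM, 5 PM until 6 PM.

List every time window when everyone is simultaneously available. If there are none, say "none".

Mateo ∩ Priya: 11:00-12:00, 14:00-16:00, 18:00-19:00.
Mateo ∩ Priya ∩ Jun: 11:00-12:00, 14:00-16:00.
Mateo ∩ Priya ∩ Jun ∩ Zara: 11:00-12:00, 14:00-16:00.
Mateo ∩ Priya ∩ Jun ∩ Zara ∩ Wendy: 11:00-12:00, 14:00-16:00.
Mateo ∩ Priya ∩ Jun ∩ Zara ∩ Wendy ∩ Xiulan: 11:00-12:00, 14:00-16:00.

11:00-12:00, 14:00-16:00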